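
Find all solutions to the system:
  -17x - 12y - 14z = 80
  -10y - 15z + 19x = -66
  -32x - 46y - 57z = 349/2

Row-reduce:
R1 ← R1 / (-17).
R2 ← R2 − 19·R1.
R3 ← R3 + 32·R1.
R2 ← R2 / (-398/17).
R1 ← R1 − 12/17·R2.
R3 ← R3 + 398/17·R2.
Row 3 reduces to 0 = 1/2, a contradiction. The system is inconsistent.

no solution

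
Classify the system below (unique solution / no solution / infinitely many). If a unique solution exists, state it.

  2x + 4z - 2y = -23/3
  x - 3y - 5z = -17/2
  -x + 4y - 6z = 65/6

Row-reduce the augmented matrix:
R1 ← R1 / (2).
R2 ← R2 − 1·R1.
R3 ← R3 + 1·R1.
R2 ← R2 / (-2).
R1 ← R1 + 1·R2.
R3 ← R3 − 3·R2.
R3 ← R3 / (-29/2).
R1 ← R1 − 11/2·R3.
R2 ← R2 − 7/2·R3.
Reading off the reduced rows gives x = -3/2, y = 7/3, z = 0.

x = -3/2, y = 7/3, z = 0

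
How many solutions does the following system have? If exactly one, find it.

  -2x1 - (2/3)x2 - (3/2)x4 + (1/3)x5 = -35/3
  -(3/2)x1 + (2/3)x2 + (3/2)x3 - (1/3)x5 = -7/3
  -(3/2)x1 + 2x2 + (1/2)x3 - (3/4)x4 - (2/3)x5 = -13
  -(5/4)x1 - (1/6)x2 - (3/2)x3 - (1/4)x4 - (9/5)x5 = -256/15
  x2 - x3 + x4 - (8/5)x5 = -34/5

Row-reduce the augmented matrix:
R1 ← R1 / (-2).
R2 ← R2 + 3/2·R1.
R3 ← R3 + 3/2·R1.
R4 ← R4 + 5/4·R1.
R2 ← R2 / (7/6).
R1 ← R1 − 1/3·R2.
R3 ← R3 − 5/2·R2.
R4 ← R4 − 1/4·R2.
R5 ← R5 − 1·R2.
R3 ← R3 / (-19/7).
R1 ← R1 + 3/7·R3.
R2 ← R2 − 9/7·R3.
R4 ← R4 + 51/28·R3.
R5 ← R5 + 16/7·R3.
R4 ← R4 / (29/16).
R1 ← R1 − 3/4·R4.
R3 ← R3 − 3/4·R4.
R5 ← R5 − 7/4·R4.
R5 ← R5 / (2161/3306).
R1 ← R1 − 2257/2755·R5.
R2 ← R2 + 13/38·R5.
R3 ← R3 − 6191/8265·R5.
R4 ← R4 + 9608/8265·R5.
Reading off the reduced rows gives x1 = 4, x2 = -2, x3 = 4, x4 = 4, x5 = 3.

x1 = 4, x2 = -2, x3 = 4, x4 = 4, x5 = 3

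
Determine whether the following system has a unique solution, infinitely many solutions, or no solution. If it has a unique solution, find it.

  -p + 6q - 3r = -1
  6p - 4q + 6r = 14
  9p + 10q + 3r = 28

no solution

Row-reduce:
R1 ← R1 / (-1).
R2 ← R2 − 6·R1.
R3 ← R3 − 9·R1.
R2 ← R2 / (32).
R1 ← R1 + 6·R2.
R3 ← R3 − 64·R2.
Row 3 reduces to 0 = 3, a contradiction. The system is inconsistent.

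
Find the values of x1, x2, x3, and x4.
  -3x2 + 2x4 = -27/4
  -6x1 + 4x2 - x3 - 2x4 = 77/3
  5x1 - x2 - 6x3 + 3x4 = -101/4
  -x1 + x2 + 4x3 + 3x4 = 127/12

x1 = -3, x2 = 9/4, x3 = 4/3, x4 = 0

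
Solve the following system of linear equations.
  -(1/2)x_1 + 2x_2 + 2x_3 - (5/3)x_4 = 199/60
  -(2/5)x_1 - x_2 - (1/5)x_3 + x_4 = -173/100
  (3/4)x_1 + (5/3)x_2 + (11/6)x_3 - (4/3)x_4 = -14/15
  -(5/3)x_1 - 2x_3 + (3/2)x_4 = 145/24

x_1 = -14/5, x_2 = 3/2, x_3 = -2, x_4 = -7/4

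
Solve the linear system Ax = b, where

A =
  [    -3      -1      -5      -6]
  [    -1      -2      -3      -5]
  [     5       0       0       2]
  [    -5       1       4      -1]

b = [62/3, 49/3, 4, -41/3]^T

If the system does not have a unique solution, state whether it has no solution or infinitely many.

x_1 = 2, x_2 = 4/3, x_3 = -2, x_4 = -3

Row-reduce the augmented matrix:
R1 ← R1 / (-3).
R2 ← R2 + 1·R1.
R3 ← R3 − 5·R1.
R4 ← R4 + 5·R1.
R2 ← R2 / (-5/3).
R1 ← R1 − 1/3·R2.
R3 ← R3 + 5/3·R2.
R4 ← R4 − 8/3·R2.
R3 ← R3 / (-7).
R1 ← R1 − 7/5·R3.
R2 ← R2 − 4/5·R3.
R4 ← R4 − 51/5·R3.
R4 ← R4 / (-108/35).
R1 ← R1 − 2/5·R4.
R2 ← R2 − 43/35·R4.
R3 ← R3 − 5/7·R4.
Reading off the reduced rows gives x_1 = 2, x_2 = 4/3, x_3 = -2, x_4 = -3.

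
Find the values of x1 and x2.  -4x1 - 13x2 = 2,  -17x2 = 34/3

Row-reduce the augmented matrix:
R1 ← R1 / (-4).
R2 ← R2 / (-17).
R1 ← R1 − 13/4·R2.
Reading off the reduced rows gives x1 = 5/3, x2 = -2/3.

x1 = 5/3, x2 = -2/3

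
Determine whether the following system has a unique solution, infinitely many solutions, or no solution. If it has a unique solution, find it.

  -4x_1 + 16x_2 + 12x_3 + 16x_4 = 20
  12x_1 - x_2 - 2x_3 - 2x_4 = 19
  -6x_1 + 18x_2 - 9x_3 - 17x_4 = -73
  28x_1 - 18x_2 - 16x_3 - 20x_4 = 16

no solution

Row-reduce:
R1 ← R1 / (-4).
R2 ← R2 − 12·R1.
R3 ← R3 + 6·R1.
R4 ← R4 − 28·R1.
R2 ← R2 / (47).
R1 ← R1 + 4·R2.
R3 ← R3 + 6·R2.
R4 ← R4 − 94·R2.
R3 ← R3 / (-1065/47).
R1 ← R1 + 5/47·R3.
R2 ← R2 − 34/47·R3.
Row 4 reduces to 0 = -2, a contradiction. The system is inconsistent.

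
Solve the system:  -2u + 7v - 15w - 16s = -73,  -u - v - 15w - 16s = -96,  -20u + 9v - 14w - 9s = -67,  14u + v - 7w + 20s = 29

u = 1, v = 3, w = 4, s = 2

Row-reduce the augmented matrix:
R1 ← R1 / (-2).
R2 ← R2 + 1·R1.
R3 ← R3 + 20·R1.
R4 ← R4 − 14·R1.
R2 ← R2 / (-9/2).
R1 ← R1 + 7/2·R2.
R3 ← R3 + 61·R2.
R4 ← R4 − 50·R2.
R3 ← R3 / (713/3).
R1 ← R1 − 40/3·R3.
R2 ← R2 − 5/3·R3.
R4 ← R4 + 586/3·R3.
R4 ← R4 / (69182/2139).
R1 ← R1 + 712/2139·R4.
R2 ← R2 + 89/2139·R4.
R3 ← R3 − 2335/2139·R4.
Reading off the reduced rows gives u = 1, v = 3, w = 4, s = 2.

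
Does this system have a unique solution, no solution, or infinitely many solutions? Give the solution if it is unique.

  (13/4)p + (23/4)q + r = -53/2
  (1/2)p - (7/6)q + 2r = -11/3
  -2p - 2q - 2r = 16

Row-reduce:
R1 ← R1 / (13/4).
R2 ← R2 − 1/2·R1.
R3 ← R3 + 2·R1.
R2 ← R2 / (-80/39).
R1 ← R1 − 23/13·R2.
R3 ← R3 − 20/13·R2.
Rank is 2 with 3 unknowns, leaving r free.

infinitely many solutions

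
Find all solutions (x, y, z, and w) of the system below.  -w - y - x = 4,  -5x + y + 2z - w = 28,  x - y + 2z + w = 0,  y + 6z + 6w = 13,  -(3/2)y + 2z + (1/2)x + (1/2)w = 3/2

Row-reduce:
R1 ← R1 / (-1).
R2 ← R2 + 5·R1.
R3 ← R3 − 1·R1.
R5 ← R5 − 1/2·R1.
R2 ← R2 / (6).
R1 ← R1 − 1·R2.
R3 ← R3 + 2·R2.
R4 ← R4 − 1·R2.
R5 ← R5 + 2·R2.
R3 ← R3 / (8/3).
R1 ← R1 + 1/3·R3.
R2 ← R2 − 1/3·R3.
R4 ← R4 − 17/3·R3.
R5 ← R5 − 8/3·R3.
R4 ← R4 / (5/2).
R1 ← R1 − 1/2·R4.
R2 ← R2 − 1/2·R4.
R3 ← R3 − 1/2·R4.
Row 5 reduces to 0 = -1/2, a contradiction. The system is inconsistent.

no solution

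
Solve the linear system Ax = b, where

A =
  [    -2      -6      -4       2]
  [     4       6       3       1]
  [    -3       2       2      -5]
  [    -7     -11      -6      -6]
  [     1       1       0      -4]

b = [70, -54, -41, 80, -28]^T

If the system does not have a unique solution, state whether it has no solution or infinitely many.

x_1 = -2, x_2 = -6, x_3 = -5, x_4 = 5

Row-reduce the augmented matrix:
R1 ← R1 / (-2).
R2 ← R2 − 4·R1.
R3 ← R3 + 3·R1.
R4 ← R4 + 7·R1.
R5 ← R5 − 1·R1.
R2 ← R2 / (-6).
R1 ← R1 − 3·R2.
R3 ← R3 − 11·R2.
R4 ← R4 − 10·R2.
R5 ← R5 + 2·R2.
R3 ← R3 / (-7/6).
R1 ← R1 + 1/2·R3.
R2 ← R2 − 5/6·R3.
R4 ← R4 + 1/3·R3.
R5 ← R5 + 1/3·R3.
R4 ← R4 / (-5).
R1 ← R1 − 1·R4.
R3 ← R3 + 1·R4.
R5 ← R5 + 5·R4.
R5 reduces to 0 = 0, so the extra equation is consistent.
Reading off the reduced rows gives x_1 = -2, x_2 = -6, x_3 = -5, x_4 = 5.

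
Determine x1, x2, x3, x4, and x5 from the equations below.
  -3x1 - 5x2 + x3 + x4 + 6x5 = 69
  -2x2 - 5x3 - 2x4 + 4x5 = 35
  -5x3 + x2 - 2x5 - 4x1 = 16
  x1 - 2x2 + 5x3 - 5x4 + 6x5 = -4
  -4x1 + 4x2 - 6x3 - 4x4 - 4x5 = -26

x1 = -4, x2 = -5, x3 = -3, x4 = 5, x5 = 5

Row-reduce the augmented matrix:
R1 ← R1 / (-3).
R3 ← R3 + 4·R1.
R4 ← R4 − 1·R1.
R5 ← R5 + 4·R1.
R2 ← R2 / (-2).
R1 ← R1 − 5/3·R2.
R3 ← R3 − 23/3·R2.
R4 ← R4 + 11/3·R2.
R5 ← R5 − 32/3·R2.
R3 ← R3 / (-51/2).
R1 ← R1 + 9/2·R3.
R2 ← R2 − 5/2·R3.
R4 ← R4 − 29/2·R3.
R5 ← R5 + 34·R3.
R4 ← R4 / (-104/17).
R1 ← R1 + 7/17·R4.
R2 ← R2 − 2/17·R4.
R3 ← R3 − 6/17·R4.
R5 ← R5 + 4·R4.
R5 ← R5 / (-23/117).
R1 ← R1 − 67/468·R5.
R2 ← R2 + 329/234·R5.
R3 ← R3 − 1/234·R5.
R4 ← R4 + 283/468·R5.
Reading off the reduced rows gives x1 = -4, x2 = -5, x3 = -3, x4 = 5, x5 = 5.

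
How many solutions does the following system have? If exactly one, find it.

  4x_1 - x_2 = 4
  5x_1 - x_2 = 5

x_1 = 1, x_2 = 0

From equation 1: x_2 = -4 + 4·x_1.
Substitute into equation 2 and solve: x_1 = 1.
Then x_2 = 0.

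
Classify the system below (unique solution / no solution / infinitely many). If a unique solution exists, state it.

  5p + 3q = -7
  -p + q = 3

From equation 2: p = -3 + q.
Substitute into equation 1 and solve: q = 1.
Then p = -2.

p = -2, q = 1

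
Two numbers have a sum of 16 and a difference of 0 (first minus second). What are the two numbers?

first number: 8, second number: 8

Let x = first number, y = second number.
  x + y = 16
  x - y = 0
Row-reduce the augmented matrix:
R2 ← R2 − 1·R1.
R2 ← R2 / (-2).
R1 ← R1 − 1·R2.
Reading off the reduced rows gives x = 8, y = 8.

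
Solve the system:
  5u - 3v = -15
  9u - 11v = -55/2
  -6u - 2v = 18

no solution

Row-reduce:
R1 ← R1 / (5).
R2 ← R2 − 9·R1.
R3 ← R3 + 6·R1.
R2 ← R2 / (-28/5).
R1 ← R1 + 3/5·R2.
R3 ← R3 + 28/5·R2.
Row 3 reduces to 0 = 1/2, a contradiction. The system is inconsistent.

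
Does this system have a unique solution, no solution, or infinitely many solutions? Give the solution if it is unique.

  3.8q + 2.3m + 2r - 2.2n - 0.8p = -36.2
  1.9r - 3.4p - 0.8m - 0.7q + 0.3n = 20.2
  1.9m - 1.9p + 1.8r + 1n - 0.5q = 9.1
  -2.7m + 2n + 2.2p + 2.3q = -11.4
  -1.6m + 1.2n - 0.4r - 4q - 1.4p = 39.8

Row-reduce the augmented matrix:
R1 ← R1 / (23/10).
R2 ← R2 + 4/5·R1.
R3 ← R3 − 19/10·R1.
R4 ← R4 + 27/10·R1.
R5 ← R5 + 8/5·R1.
R2 ← R2 / (-107/230).
R1 ← R1 + 22/23·R2.
R3 ← R3 − 324/115·R2.
R4 ← R4 + 67/115·R2.
R5 ← R5 + 38/115·R2.
R3 ← R3 / (-25161/1070).
R1 ← R1 − 772/107·R3.
R2 ← R2 − 846/107·R3.
R4 ← R4 − 3139/535·R3.
R5 ← R5 − 351/535·R3.
R4 ← R4 / (504371/83870).
R1 ← R1 − 3460/8387·R4.
R2 ← R2 + 10853/8387·R4.
R3 ← R3 + 45/8387·R4.
R5 ← R5 + 75257/41935·R4.
R5 ← R5 / (543016/1080795).
R1 ← R1 − 96594/504371·R5.
R2 ← R2 − 625435/1513113·R5.
R3 ← R3 + 1016884/1513113·R5.
R4 ← R4 − 768994/1513113·R5.
Reading off the reduced rows gives m = -2, n = 4, p = -5, q = -6, r = -2.

m = -2, n = 4, p = -5, q = -6, r = -2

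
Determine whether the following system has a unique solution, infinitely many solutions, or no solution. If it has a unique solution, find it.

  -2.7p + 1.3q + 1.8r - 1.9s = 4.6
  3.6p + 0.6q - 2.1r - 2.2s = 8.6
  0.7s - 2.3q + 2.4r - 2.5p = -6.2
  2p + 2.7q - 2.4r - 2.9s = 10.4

Row-reduce the augmented matrix:
R1 ← R1 / (-27/10).
R2 ← R2 − 18/5·R1.
R3 ← R3 + 5/2·R1.
R4 ← R4 − 2·R1.
R2 ← R2 / (7/3).
R1 ← R1 + 13/27·R2.
R3 ← R3 + 473/135·R2.
R4 ← R4 − 989/270·R2.
R3 ← R3 / (1243/1050).
R1 ← R1 + 127/210·R3.
R2 ← R2 − 9/70·R3.
R4 ← R4 + 3229/2100·R3.
R4 ← R4 / (-7245/2486).
R1 ← R1 + 3291/1243·R4.
R2 ← R2 + 1894/1243·R4.
R3 ← R3 + 14642/3729·R4.
Reading off the reduced rows gives p = 2, q = 2, r = 2, s = -2.

p = 2, q = 2, r = 2, s = -2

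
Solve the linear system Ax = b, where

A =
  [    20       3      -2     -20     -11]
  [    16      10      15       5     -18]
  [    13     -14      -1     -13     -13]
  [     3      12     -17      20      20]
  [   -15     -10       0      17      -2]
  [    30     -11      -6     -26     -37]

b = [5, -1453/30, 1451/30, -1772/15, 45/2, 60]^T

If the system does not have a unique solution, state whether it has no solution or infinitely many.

Row-reduce the augmented matrix:
R1 ← R1 / (20).
R2 ← R2 − 16·R1.
R3 ← R3 − 13·R1.
R4 ← R4 − 3·R1.
R5 ← R5 + 15·R1.
R6 ← R6 − 30·R1.
R2 ← R2 / (38/5).
R1 ← R1 − 3/20·R2.
R3 ← R3 + 319/20·R2.
R4 ← R4 − 231/20·R2.
R5 ← R5 + 31/4·R2.
R6 ← R6 + 31/2·R2.
R3 ← R3 / (5341/152).
R1 ← R1 + 65/152·R3.
R2 ← R2 − 83/38·R3.
R4 ← R4 + 6373/152·R3.
R5 ← R5 − 2345/152·R3.
R6 ← R6 − 2345/76·R3.
R4 ← R4 / (33323/763).
R1 ← R1 + 670/763·R4.
R2 ← R2 − 18/763·R4.
R3 ← R3 − 957/763·R4.
R5 ← R5 − 443/109·R4.
R6 ← R6 − 886/109·R4.
R5 ← R5 / (-2124576/233261).
R1 ← R1 + 18719/33323·R5.
R2 ← R2 − 81705/233261·R5.
R3 ← R3 + 204607/233261·R5.
R4 ← R4 − 29977/233261·R5.
R6 ← R6 + 4249152/233261·R5.
R6 reduces to 0 = 0, so the extra equation is consistent.
Reading off the reduced rows gives x_1 = -13/5, x_2 = -7/3, x_3 = 1/3, x_4 = -5/2, x_5 = -4/3.

x_1 = -13/5, x_2 = -7/3, x_3 = 1/3, x_4 = -5/2, x_5 = -4/3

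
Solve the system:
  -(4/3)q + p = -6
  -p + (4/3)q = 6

infinitely many solutions

Row-reduce:
R2 ← R2 + 1·R1.
Rank is 1 with 2 unknowns, leaving q free.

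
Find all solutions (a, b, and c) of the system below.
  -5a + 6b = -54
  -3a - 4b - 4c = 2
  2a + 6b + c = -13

a = 6, b = -4, c = -1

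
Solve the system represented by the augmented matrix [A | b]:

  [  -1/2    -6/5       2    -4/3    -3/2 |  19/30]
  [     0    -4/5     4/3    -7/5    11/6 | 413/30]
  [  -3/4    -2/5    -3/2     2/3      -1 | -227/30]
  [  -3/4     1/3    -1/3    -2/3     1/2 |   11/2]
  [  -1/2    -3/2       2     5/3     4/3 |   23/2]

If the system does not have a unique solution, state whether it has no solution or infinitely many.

x_1 = -4, x_2 = 1, x_3 = 3, x_4 = -1, x_5 = 5

Row-reduce the augmented matrix:
R1 ← R1 / (-1/2).
R3 ← R3 + 3/4·R1.
R4 ← R4 + 3/4·R1.
R5 ← R5 + 1/2·R1.
R2 ← R2 / (-4/5).
R1 ← R1 − 12/5·R2.
R3 ← R3 − 7/5·R2.
R4 ← R4 − 32/15·R2.
R5 ← R5 + 3/10·R2.
R3 ← R3 / (-13/6).
R2 ← R2 + 5/3·R3.
R4 ← R4 − 2/9·R3.
R5 ← R5 + 1/2·R3.
R4 ← R4 / (-107/45).
R1 ← R1 + 23/15·R4.
R2 ← R2 − 19/12·R4.
R3 ← R3 + 1/10·R4.
R5 ← R5 − 139/40·R4.
R5 ← R5 / (1729171/133536).
R1 ← R1 − 18245/5564·R5.
R2 ← R2 + 565/1712·R5.
R3 ← R3 + 26687/11128·R5.
R4 ← R4 + 18945/5564·R5.
Reading off the reduced rows gives x_1 = -4, x_2 = 1, x_3 = 3, x_4 = -1, x_5 = 5.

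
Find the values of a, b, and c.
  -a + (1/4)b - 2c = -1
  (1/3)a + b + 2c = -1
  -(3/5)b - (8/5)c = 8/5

Row-reduce the augmented matrix:
R1 ← R1 / (-1).
R2 ← R2 − 1/3·R1.
R2 ← R2 / (13/12).
R1 ← R1 + 1/4·R2.
R3 ← R3 + 3/5·R2.
R3 ← R3 / (-56/65).
R1 ← R1 − 30/13·R3.
R2 ← R2 − 16/13·R3.
Reading off the reduced rows gives a = 3, b = 0, c = -1.

a = 3, b = 0, c = -1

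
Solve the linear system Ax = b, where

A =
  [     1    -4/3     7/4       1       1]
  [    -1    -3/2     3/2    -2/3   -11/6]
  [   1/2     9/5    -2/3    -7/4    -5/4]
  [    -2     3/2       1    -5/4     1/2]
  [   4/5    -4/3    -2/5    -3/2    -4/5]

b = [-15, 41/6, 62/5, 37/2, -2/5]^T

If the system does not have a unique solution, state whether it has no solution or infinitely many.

x_1 = -5, x_2 = 3, x_3 = 0, x_4 = -4, x_5 = -2

Row-reduce the augmented matrix:
R2 ← R2 + 1·R1.
R3 ← R3 − 1/2·R1.
R4 ← R4 + 2·R1.
R5 ← R5 − 4/5·R1.
R2 ← R2 / (-17/6).
R1 ← R1 + 4/3·R2.
R3 ← R3 − 37/15·R2.
R4 ← R4 + 7/6·R2.
R5 ← R5 + 4/15·R2.
R3 ← R3 / (2627/2040).
R1 ← R1 − 15/68·R3.
R2 ← R2 + 39/34·R3.
R4 ← R4 − 215/68·R3.
R5 ← R5 + 179/85·R3.
R4 ← R4 / (171005/31524).
R1 ← R1 − 18581/15762·R4.
R2 ← R2 + 4895/2627·R4.
R3 ← R3 + 3998/2627·R4.
R5 ← R5 + 87263/15762·R4.
R5 ← R5 / (604507/171005).
R1 ← R1 + 8379/68402·R5.
R2 ← R2 − 39450/34201·R5.
R3 ← R3 − 19854/34201·R5.
R4 ← R4 − 56246/34201·R5.
Reading off the reduced rows gives x_1 = -5, x_2 = 3, x_3 = 0, x_4 = -4, x_5 = -2.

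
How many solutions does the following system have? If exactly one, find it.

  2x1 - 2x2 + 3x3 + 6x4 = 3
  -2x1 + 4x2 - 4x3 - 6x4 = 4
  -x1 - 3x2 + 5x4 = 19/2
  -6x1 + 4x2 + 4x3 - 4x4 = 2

x1 = -2, x2 = 5/2, x3 = -2, x4 = 3

Row-reduce the augmented matrix:
R1 ← R1 / (2).
R2 ← R2 + 2·R1.
R3 ← R3 + 1·R1.
R4 ← R4 + 6·R1.
R2 ← R2 / (2).
R1 ← R1 + 1·R2.
R3 ← R3 + 4·R2.
R4 ← R4 + 2·R2.
R3 ← R3 / (-1/2).
R1 ← R1 − 1·R3.
R2 ← R2 + 1/2·R3.
R4 ← R4 − 12·R3.
R4 ← R4 / (206).
R1 ← R1 − 19·R4.
R2 ← R2 + 8·R4.
R3 ← R3 + 16·R4.
Reading off the reduced rows gives x1 = -2, x2 = 5/2, x3 = -2, x4 = 3.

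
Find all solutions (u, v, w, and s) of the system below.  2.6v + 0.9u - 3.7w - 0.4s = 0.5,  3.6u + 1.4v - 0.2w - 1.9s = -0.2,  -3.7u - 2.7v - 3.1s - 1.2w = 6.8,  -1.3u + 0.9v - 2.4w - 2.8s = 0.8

Row-reduce the augmented matrix:
R1 ← R1 / (9/10).
R2 ← R2 − 18/5·R1.
R3 ← R3 + 37/10·R1.
R4 ← R4 + 13/10·R1.
R2 ← R2 / (-9).
R1 ← R1 − 26/9·R2.
R3 ← R3 − 719/90·R2.
R4 ← R4 − 419/90·R2.
R3 ← R3 / (-6989/2025).
R1 ← R1 − 233/405·R3.
R2 ← R2 + 73/45·R3.
R4 ← R4 + 389/2025·R3.
R4 ← R4 / (-227427/69890).
R1 ← R1 + 38467/27956·R4.
R2 ← R2 − 66773/27956·R4.
R3 ← R3 − 40587/27956·R4.
Reading off the reduced rows gives u = 1, v = -3, w = -2, s = 0.

u = 1, v = -3, w = -2, s = 0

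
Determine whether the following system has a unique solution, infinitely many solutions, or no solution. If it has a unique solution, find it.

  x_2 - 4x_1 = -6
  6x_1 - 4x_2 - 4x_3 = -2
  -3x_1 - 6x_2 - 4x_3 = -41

Row-reduce the augmented matrix:
R1 ← R1 / (-4).
R2 ← R2 − 6·R1.
R3 ← R3 + 3·R1.
R2 ← R2 / (-5/2).
R1 ← R1 + 1/4·R2.
R3 ← R3 + 27/4·R2.
R3 ← R3 / (34/5).
R1 ← R1 − 2/5·R3.
R2 ← R2 − 8/5·R3.
Reading off the reduced rows gives x_1 = 3, x_2 = 6, x_3 = -1.

x_1 = 3, x_2 = 6, x_3 = -1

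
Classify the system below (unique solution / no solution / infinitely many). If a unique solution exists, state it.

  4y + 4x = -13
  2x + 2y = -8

no solution

Row-reduce:
R1 ← R1 / (4).
R2 ← R2 − 2·R1.
Row 2 reduces to 0 = -3/2, a contradiction. The system is inconsistent.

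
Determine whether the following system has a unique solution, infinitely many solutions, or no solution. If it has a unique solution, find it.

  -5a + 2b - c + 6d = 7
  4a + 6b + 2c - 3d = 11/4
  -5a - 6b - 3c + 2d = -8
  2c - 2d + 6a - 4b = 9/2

Row-reduce the augmented matrix:
R1 ← R1 / (-5).
R2 ← R2 − 4·R1.
R3 ← R3 + 5·R1.
R4 ← R4 − 6·R1.
R2 ← R2 / (38/5).
R1 ← R1 + 2/5·R2.
R3 ← R3 + 8·R2.
R4 ← R4 + 8/5·R2.
R3 ← R3 / (-14/19).
R1 ← R1 − 5/19·R3.
R2 ← R2 − 3/19·R3.
R4 ← R4 − 20/19·R3.
R4 ← R4 / (18/7).
R1 ← R1 + 13/7·R4.
R2 ← R2 + 3/14·R4.
R3 ← R3 − 20/7·R4.
Reading off the reduced rows gives a = 1, b = 1/4, c = 2, d = 9/4.

a = 1, b = 1/4, c = 2, d = 9/4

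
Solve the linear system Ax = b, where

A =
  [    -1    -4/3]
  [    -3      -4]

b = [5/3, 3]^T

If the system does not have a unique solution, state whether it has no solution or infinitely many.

no solution

Row-reduce:
R1 ← R1 / (-1).
R2 ← R2 + 3·R1.
Row 2 reduces to 0 = -2, a contradiction. The system is inconsistent.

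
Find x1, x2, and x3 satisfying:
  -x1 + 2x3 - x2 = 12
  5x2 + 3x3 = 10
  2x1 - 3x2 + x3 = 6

Row-reduce the augmented matrix:
R1 ← R1 / (-1).
R3 ← R3 − 2·R1.
R2 ← R2 / (5).
R1 ← R1 − 1·R2.
R3 ← R3 + 5·R2.
R3 ← R3 / (8).
R1 ← R1 + 13/5·R3.
R2 ← R2 − 3/5·R3.
Reading off the reduced rows gives x1 = -1, x2 = -1, x3 = 5.

x1 = -1, x2 = -1, x3 = 5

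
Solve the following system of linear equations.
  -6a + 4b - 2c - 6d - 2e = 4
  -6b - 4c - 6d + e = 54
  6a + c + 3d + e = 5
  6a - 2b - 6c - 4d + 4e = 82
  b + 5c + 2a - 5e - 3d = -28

a = 3, b = -1, c = -5, d = -4, e = 4

Row-reduce the augmented matrix:
R1 ← R1 / (-6).
R3 ← R3 − 6·R1.
R4 ← R4 − 6·R1.
R5 ← R5 − 2·R1.
R2 ← R2 / (-6).
R1 ← R1 + 2/3·R2.
R3 ← R3 − 4·R2.
R4 ← R4 − 2·R2.
R5 ← R5 − 7/3·R2.
R3 ← R3 / (-11/3).
R1 ← R1 − 7/9·R3.
R2 ← R2 − 2/3·R3.
R4 ← R4 + 28/3·R3.
R5 ← R5 − 25/9·R3.
R4 ← R4 / (64/11).
R1 ← R1 − 2/11·R4.
R2 ← R2 + 3/11·R4.
R3 ← R3 − 21/11·R4.
R5 ← R5 + 139/11·R4.
R5 ← R5 / (265/192).
R1 ← R1 − 5/96·R5.
R2 ← R2 + 5/64·R5.
R3 ← R3 + 61/64·R5.
R4 ← R4 − 35/64·R5.
Reading off the reduced rows gives a = 3, b = -1, c = -5, d = -4, e = 4.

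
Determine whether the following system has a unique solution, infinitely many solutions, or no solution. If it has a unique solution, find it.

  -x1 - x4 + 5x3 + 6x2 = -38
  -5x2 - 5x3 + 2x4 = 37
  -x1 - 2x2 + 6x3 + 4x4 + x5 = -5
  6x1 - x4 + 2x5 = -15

Row-reduce:
R1 ← R1 / (-1).
R3 ← R3 + 1·R1.
R4 ← R4 − 6·R1.
R2 ← R2 / (-5).
R1 ← R1 + 6·R2.
R3 ← R3 + 8·R2.
R4 ← R4 − 36·R2.
R3 ← R3 / (9).
R1 ← R1 − 1·R3.
R2 ← R2 − 1·R3.
R4 ← R4 + 6·R3.
R4 ← R4 / (43/5).
R1 ← R1 + 8/5·R4.
R2 ← R2 + 3/5·R4.
R3 ← R3 − 1/5·R4.
Rank is 4 with 5 unknowns, leaving x5 free.

infinitely many solutions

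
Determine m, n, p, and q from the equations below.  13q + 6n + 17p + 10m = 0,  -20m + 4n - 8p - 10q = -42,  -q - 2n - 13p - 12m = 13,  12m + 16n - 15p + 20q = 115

Row-reduce the augmented matrix:
R1 ← R1 / (10).
R2 ← R2 + 20·R1.
R3 ← R3 + 12·R1.
R4 ← R4 − 12·R1.
R2 ← R2 / (16).
R1 ← R1 − 3/5·R2.
R3 ← R3 − 26/5·R2.
R4 ← R4 − 44/5·R2.
R3 ← R3 / (-21/20).
R1 ← R1 − 29/40·R3.
R2 ← R2 − 13/8·R3.
R4 ← R4 + 497/10·R3.
R4 ← R4 / (-1348/3).
R1 ← R1 − 151/21·R4.
R2 ← R2 − 653/42·R4.
R3 ← R3 + 188/21·R4.
Reading off the reduced rows gives m = 2, n = -1/4, p = -3, q = 5/2.

m = 2, n = -1/4, p = -3, q = 5/2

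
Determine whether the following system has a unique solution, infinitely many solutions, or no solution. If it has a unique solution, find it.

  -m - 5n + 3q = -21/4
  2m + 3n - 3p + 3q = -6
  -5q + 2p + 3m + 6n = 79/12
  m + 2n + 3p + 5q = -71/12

Row-reduce the augmented matrix:
R1 ← R1 / (-1).
R2 ← R2 − 2·R1.
R3 ← R3 − 3·R1.
R4 ← R4 − 1·R1.
R2 ← R2 / (-7).
R1 ← R1 − 5·R2.
R3 ← R3 + 9·R2.
R4 ← R4 + 3·R2.
R3 ← R3 / (41/7).
R1 ← R1 + 15/7·R3.
R2 ← R2 − 3/7·R3.
R4 ← R4 − 30/7·R3.
R4 ← R4 / (397/41).
R1 ← R1 − 27/41·R4.
R2 ← R2 + 30/41·R4.
R3 ← R3 + 53/41·R4.
Reading off the reduced rows gives m = -5/4, n = 1/2, p = 1/3, q = -4/3.

m = -5/4, n = 1/2, p = 1/3, q = -4/3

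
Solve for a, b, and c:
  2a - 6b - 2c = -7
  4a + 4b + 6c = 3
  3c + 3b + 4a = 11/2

a = 1, b = 2, c = -3/2

Row-reduce the augmented matrix:
R1 ← R1 / (2).
R2 ← R2 − 4·R1.
R3 ← R3 − 4·R1.
R2 ← R2 / (16).
R1 ← R1 + 3·R2.
R3 ← R3 − 15·R2.
R3 ← R3 / (-19/8).
R1 ← R1 − 7/8·R3.
R2 ← R2 − 5/8·R3.
Reading off the reduced rows gives a = 1, b = 2, c = -3/2.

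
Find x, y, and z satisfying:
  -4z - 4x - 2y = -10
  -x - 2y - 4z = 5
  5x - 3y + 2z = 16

Row-reduce the augmented matrix:
R1 ← R1 / (-4).
R2 ← R2 + 1·R1.
R3 ← R3 − 5·R1.
R2 ← R2 / (-3/2).
R1 ← R1 − 1/2·R2.
R3 ← R3 + 11/2·R2.
R3 ← R3 / (8).
R2 ← R2 − 2·R3.
Reading off the reduced rows gives x = 5, y = 1, z = -3.

x = 5, y = 1, z = -3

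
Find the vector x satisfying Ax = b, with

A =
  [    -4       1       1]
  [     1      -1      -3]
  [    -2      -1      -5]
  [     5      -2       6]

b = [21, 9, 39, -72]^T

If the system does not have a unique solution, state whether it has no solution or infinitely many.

Row-reduce the augmented matrix:
R1 ← R1 / (-4).
R2 ← R2 − 1·R1.
R3 ← R3 + 2·R1.
R4 ← R4 − 5·R1.
R2 ← R2 / (-3/4).
R1 ← R1 + 1/4·R2.
R3 ← R3 + 3/2·R2.
R4 ← R4 + 3/4·R2.
Swap R3 and R4.
R3 ← R3 / (10).
R1 ← R1 − 2/3·R3.
R2 ← R2 − 11/3·R3.
R4 reduces to 0 = 0, so the extra equation is consistent.
Reading off the reduced rows gives x_1 = -6, x_2 = 3, x_3 = -6.

x_1 = -6, x_2 = 3, x_3 = -6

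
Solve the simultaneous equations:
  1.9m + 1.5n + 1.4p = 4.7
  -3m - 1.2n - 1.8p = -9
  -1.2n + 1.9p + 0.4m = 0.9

m = 4, n = -1, p = -1

Row-reduce the augmented matrix:
R1 ← R1 / (19/10).
R2 ← R2 + 3·R1.
R3 ← R3 − 2/5·R1.
R2 ← R2 / (111/95).
R1 ← R1 − 15/19·R2.
R3 ← R3 + 144/95·R2.
R3 ← R3 / (791/370).
R1 ← R1 − 17/37·R3.
R2 ← R2 − 13/37·R3.
Reading off the reduced rows gives m = 4, n = -1, p = -1.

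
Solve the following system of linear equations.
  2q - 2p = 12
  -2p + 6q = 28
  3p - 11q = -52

no solution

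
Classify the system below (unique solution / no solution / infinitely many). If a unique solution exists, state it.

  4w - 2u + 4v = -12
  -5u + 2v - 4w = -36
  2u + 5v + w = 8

u = 6, v = -1, w = 1

Row-reduce the augmented matrix:
R1 ← R1 / (-2).
R2 ← R2 + 5·R1.
R3 ← R3 − 2·R1.
R2 ← R2 / (-8).
R1 ← R1 + 2·R2.
R3 ← R3 − 9·R2.
R3 ← R3 / (-43/4).
R1 ← R1 − 3/2·R3.
R2 ← R2 − 7/4·R3.
Reading off the reduced rows gives u = 6, v = -1, w = 1.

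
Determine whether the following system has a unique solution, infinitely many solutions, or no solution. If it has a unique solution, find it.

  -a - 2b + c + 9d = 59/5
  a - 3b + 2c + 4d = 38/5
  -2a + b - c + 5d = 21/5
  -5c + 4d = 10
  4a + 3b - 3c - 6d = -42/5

a = 0, b = -2, c = -6/5, d = 1

Row-reduce the augmented matrix:
R1 ← R1 / (-1).
R2 ← R2 − 1·R1.
R3 ← R3 + 2·R1.
R5 ← R5 − 4·R1.
R2 ← R2 / (-5).
R1 ← R1 − 2·R2.
R3 ← R3 − 5·R2.
R5 ← R5 + 5·R2.
Swap R3 and R4.
R3 ← R3 / (-5).
R1 ← R1 − 1/5·R3.
R2 ← R2 + 3/5·R3.
R5 ← R5 + 2·R3.
Swap R4 and R5.
R4 ← R4 / (77/5).
R1 ← R1 + 91/25·R4.
R2 ← R2 + 77/25·R4.
R3 ← R3 + 4/5·R4.
R5 reduces to 0 = 0, so the extra equation is consistent.
Reading off the reduced rows gives a = 0, b = -2, c = -6/5, d = 1.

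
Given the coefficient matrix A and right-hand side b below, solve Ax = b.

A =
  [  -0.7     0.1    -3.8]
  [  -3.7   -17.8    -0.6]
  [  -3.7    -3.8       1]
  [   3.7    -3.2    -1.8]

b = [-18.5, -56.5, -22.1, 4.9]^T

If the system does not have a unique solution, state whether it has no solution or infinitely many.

Row-reduce the augmented matrix:
R1 ← R1 / (-7/10).
R2 ← R2 + 37/10·R1.
R3 ← R3 + 37/10·R1.
R4 ← R4 − 37/10·R1.
R2 ← R2 / (-1283/70).
R1 ← R1 + 1/7·R2.
R3 ← R3 + 303/70·R2.
R4 ← R4 + 187/70·R2.
R3 ← R3 / (105744/6415).
R1 ← R1 − 6770/1283·R3.
R2 ← R2 + 1364/1283·R3.
R4 ← R4 + 158616/6415·R3.
R4 reduces to 0 = 0, so the extra equation is consistent.
Reading off the reduced rows gives x_1 = 5, x_2 = 2, x_3 = 4.

x_1 = 5, x_2 = 2, x_3 = 4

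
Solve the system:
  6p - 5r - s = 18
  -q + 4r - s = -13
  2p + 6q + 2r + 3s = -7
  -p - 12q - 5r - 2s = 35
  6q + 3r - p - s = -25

Row-reduce:
R1 ← R1 / (6).
R3 ← R3 − 2·R1.
R4 ← R4 + 1·R1.
R5 ← R5 + 1·R1.
R2 ← R2 / (-1).
R3 ← R3 − 6·R2.
R4 ← R4 + 12·R2.
R5 ← R5 − 6·R2.
R3 ← R3 / (83/3).
R1 ← R1 + 5/6·R3.
R2 ← R2 + 4·R3.
R4 ← R4 + 323/6·R3.
R5 ← R5 − 157/6·R3.
R4 ← R4 / (771/166).
R1 ← R1 + 41/166·R4.
R2 ← R2 − 51/83·R4.
R3 ← R3 + 8/83·R4.
R5 ← R5 + 771/166·R4.
Row 5 reduces to 0 = 3, a contradiction. The system is inconsistent.

no solution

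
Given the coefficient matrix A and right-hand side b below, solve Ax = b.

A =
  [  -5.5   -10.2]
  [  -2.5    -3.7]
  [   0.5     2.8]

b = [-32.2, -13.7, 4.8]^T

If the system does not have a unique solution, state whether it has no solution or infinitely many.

x_1 = 4, x_2 = 1

Row-reduce the augmented matrix:
R1 ← R1 / (-11/2).
R2 ← R2 + 5/2·R1.
R3 ← R3 − 1/2·R1.
R2 ← R2 / (103/110).
R1 ← R1 − 102/55·R2.
R3 ← R3 − 103/55·R2.
R3 reduces to 0 = 0, so the extra equation is consistent.
Reading off the reduced rows gives x_1 = 4, x_2 = 1.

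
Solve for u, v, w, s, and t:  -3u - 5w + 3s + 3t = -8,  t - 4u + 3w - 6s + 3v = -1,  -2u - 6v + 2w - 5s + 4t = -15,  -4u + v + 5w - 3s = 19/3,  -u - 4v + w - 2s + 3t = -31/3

Row-reduce the augmented matrix:
R1 ← R1 / (-3).
R2 ← R2 + 4·R1.
R3 ← R3 + 2·R1.
R4 ← R4 + 4·R1.
R5 ← R5 + 1·R1.
R2 ← R2 / (3).
R3 ← R3 + 6·R2.
R4 ← R4 − 1·R2.
R5 ← R5 + 4·R2.
R3 ← R3 / (74/3).
R1 ← R1 − 5/3·R3.
R2 ← R2 − 29/9·R3.
R4 ← R4 − 76/9·R3.
R5 ← R5 − 140/9·R3.
R4 ← R4 / (619/111).
R1 ← R1 − 61/74·R4.
R2 ← R2 − 43/222·R4.
R3 ← R3 + 81/74·R4.
R5 ← R5 − 77/111·R4.
R5 ← R5 / (449/619).
R1 ← R1 + 605/1238·R5.
R2 ← R2 + 521/1238·R5.
R3 ← R3 + 597/1238·R5.
R4 ← R4 + 181/619·R5.
Reading off the reduced rows gives u = -1, v = 1/3, w = 1, s = 1, t = -3.

u = -1, v = 1/3, w = 1, s = 1, t = -3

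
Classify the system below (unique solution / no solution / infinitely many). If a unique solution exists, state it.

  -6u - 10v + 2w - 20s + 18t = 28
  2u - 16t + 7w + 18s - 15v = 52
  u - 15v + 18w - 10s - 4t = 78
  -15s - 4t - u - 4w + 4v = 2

infinitely many solutions

Row-reduce:
R1 ← R1 / (-6).
R2 ← R2 − 2·R1.
R3 ← R3 − 1·R1.
R4 ← R4 + 1·R1.
R2 ← R2 / (-55/3).
R1 ← R1 − 5/3·R2.
R3 ← R3 + 50/3·R2.
R4 ← R4 − 17/3·R2.
R3 ← R3 / (125/11).
R1 ← R1 − 4/11·R3.
R2 ← R2 + 23/55·R3.
R4 ← R4 + 108/55·R3.
R4 ← R4 / (-1531/125).
R1 ← R1 − 128/25·R4.
R2 ← R2 + 186/125·R4.
R3 ← R3 + 52/25·R4.
Rank is 4 with 5 unknowns, leaving t free.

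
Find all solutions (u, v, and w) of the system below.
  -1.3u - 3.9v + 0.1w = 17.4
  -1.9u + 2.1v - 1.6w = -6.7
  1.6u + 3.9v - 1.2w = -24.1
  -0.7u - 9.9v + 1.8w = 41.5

Row-reduce the augmented matrix:
R1 ← R1 / (-13/10).
R2 ← R2 + 19/10·R1.
R3 ← R3 − 8/5·R1.
R4 ← R4 + 7/10·R1.
R2 ← R2 / (39/5).
R1 ← R1 − 3·R2.
R3 ← R3 + 9/10·R2.
R4 ← R4 + 39/5·R2.
R3 ← R3 / (-4321/3380).
R1 ← R1 − 201/338·R3.
R2 ← R2 + 227/1014·R3.
R4 reduces to 0 = 0, so the extra equation is consistent.
Reading off the reduced rows gives u = -4, v = -3, w = 5.

u = -4, v = -3, w = 5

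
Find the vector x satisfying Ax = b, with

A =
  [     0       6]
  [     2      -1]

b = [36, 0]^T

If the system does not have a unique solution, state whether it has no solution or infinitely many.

x_1 = 3, x_2 = 6

Row-reduce the augmented matrix:
Swap R1 and R2.
R1 ← R1 / (2).
R2 ← R2 / (6).
R1 ← R1 + 1/2·R2.
Reading off the reduced rows gives x_1 = 3, x_2 = 6.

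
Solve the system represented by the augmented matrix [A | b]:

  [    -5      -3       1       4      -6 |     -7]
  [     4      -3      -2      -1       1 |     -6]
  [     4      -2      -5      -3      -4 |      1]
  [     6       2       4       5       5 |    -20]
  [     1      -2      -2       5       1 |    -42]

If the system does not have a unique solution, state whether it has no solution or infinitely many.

Row-reduce the augmented matrix:
R1 ← R1 / (-5).
R2 ← R2 − 4·R1.
R3 ← R3 − 4·R1.
R4 ← R4 − 6·R1.
R5 ← R5 − 1·R1.
R2 ← R2 / (-27/5).
R1 ← R1 − 3/5·R2.
R3 ← R3 + 22/5·R2.
R4 ← R4 + 8/5·R2.
R5 ← R5 + 13/5·R2.
R3 ← R3 / (-29/9).
R1 ← R1 + 1/3·R3.
R2 ← R2 − 2/9·R3.
R4 ← R4 − 50/9·R3.
R5 ← R5 + 11/9·R3.
R4 ← R4 / (557/87).
R1 ← R1 + 34/87·R4.
R2 ← R2 + 15/29·R4.
R3 ← R3 − 43/87·R4.
R5 ← R5 − 155/29·R4.
R5 ← R5 / (7185/557).
R1 ← R1 − 391/557·R5.
R2 ← R2 + 318/557·R5.
R3 ← R3 − 1455/557·R5.
R4 ← R4 + 949/557·R5.
Reading off the reduced rows gives x_1 = 0, x_2 = 0, x_3 = 5, x_4 = -6, x_5 = -2.

x_1 = 0, x_2 = 0, x_3 = 5, x_4 = -6, x_5 = -2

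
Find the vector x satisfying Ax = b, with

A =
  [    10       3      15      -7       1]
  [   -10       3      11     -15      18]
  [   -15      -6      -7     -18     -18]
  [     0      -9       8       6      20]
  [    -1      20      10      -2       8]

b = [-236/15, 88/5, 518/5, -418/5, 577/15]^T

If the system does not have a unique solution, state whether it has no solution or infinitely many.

x_1 = -3, x_2 = 8/3, x_3 = -1/5, x_4 = -5/3, x_5 = -12/5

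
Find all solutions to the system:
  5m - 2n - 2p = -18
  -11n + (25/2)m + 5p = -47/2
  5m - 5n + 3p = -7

no solution

Row-reduce:
R1 ← R1 / (5).
R2 ← R2 − 25/2·R1.
R3 ← R3 − 5·R1.
R2 ← R2 / (-6).
R1 ← R1 + 2/5·R2.
R3 ← R3 + 3·R2.
Row 3 reduces to 0 = 1/4, a contradiction. The system is inconsistent.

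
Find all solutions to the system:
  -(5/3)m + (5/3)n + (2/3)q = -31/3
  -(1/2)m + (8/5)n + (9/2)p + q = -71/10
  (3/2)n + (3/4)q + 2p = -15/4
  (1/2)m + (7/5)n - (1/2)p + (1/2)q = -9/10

Row-reduce:
R1 ← R1 / (-5/3).
R2 ← R2 + 1/2·R1.
R4 ← R4 − 1/2·R1.
R2 ← R2 / (11/10).
R1 ← R1 + 1·R2.
R3 ← R3 − 3/2·R2.
R4 ← R4 − 19/10·R2.
R3 ← R3 / (-91/22).
R1 ← R1 − 45/11·R3.
R2 ← R2 − 45/11·R3.
R4 ← R4 + 91/11·R3.
Row 4 reduces to 0 = -1/2, a contradiction. The system is inconsistent.

no solution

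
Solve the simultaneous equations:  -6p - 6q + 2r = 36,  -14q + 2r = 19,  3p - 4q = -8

Row-reduce:
R1 ← R1 / (-6).
R3 ← R3 − 3·R1.
R2 ← R2 / (-14).
R1 ← R1 − 1·R2.
R3 ← R3 + 7·R2.
Row 3 reduces to 0 = 1/2, a contradiction. The system is inconsistent.

no solution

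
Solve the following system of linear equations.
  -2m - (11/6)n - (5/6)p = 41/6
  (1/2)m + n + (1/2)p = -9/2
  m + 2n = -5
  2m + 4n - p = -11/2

no solution

Row-reduce:
R1 ← R1 / (-2).
R2 ← R2 − 1/2·R1.
R3 ← R3 − 1·R1.
R4 ← R4 − 2·R1.
R2 ← R2 / (13/24).
R1 ← R1 − 11/12·R2.
R3 ← R3 − 13/12·R2.
R4 ← R4 − 13/6·R2.
R3 ← R3 / (-1).
R1 ← R1 + 1/13·R3.
R2 ← R2 − 7/13·R3.
R4 ← R4 + 3·R3.
Row 4 reduces to 0 = 1/2, a contradiction. The system is inconsistent.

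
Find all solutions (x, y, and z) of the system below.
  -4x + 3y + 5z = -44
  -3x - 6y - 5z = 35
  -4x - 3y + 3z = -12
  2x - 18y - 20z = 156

Row-reduce:
R1 ← R1 / (-4).
R2 ← R2 + 3·R1.
R3 ← R3 + 4·R1.
R4 ← R4 − 2·R1.
R2 ← R2 / (-33/4).
R1 ← R1 + 3/4·R2.
R3 ← R3 + 6·R2.
R4 ← R4 + 33/2·R2.
R3 ← R3 / (48/11).
R1 ← R1 + 5/11·R3.
R2 ← R2 − 35/33·R3.
Row 4 reduces to 0 = -2, a contradiction. The system is inconsistent.

no solution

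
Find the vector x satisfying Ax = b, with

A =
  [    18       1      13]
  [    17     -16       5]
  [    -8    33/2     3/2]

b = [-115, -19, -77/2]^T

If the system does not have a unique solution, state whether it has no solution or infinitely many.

infinitely many solutions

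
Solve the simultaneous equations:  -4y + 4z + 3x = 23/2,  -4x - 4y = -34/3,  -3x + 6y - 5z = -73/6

x = 5/2, y = 1/3, z = 4/3

Row-reduce the augmented matrix:
R1 ← R1 / (3).
R2 ← R2 + 4·R1.
R3 ← R3 + 3·R1.
R2 ← R2 / (-28/3).
R1 ← R1 + 4/3·R2.
R3 ← R3 − 2·R2.
R3 ← R3 / (1/7).
R1 ← R1 − 4/7·R3.
R2 ← R2 + 4/7·R3.
Reading off the reduced rows gives x = 5/2, y = 1/3, z = 4/3.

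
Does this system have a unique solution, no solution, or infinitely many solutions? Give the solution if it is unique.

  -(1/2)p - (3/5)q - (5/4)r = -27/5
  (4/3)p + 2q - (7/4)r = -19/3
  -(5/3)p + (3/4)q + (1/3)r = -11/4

p = 2, q = -1, r = 4

Row-reduce the augmented matrix:
R1 ← R1 / (-1/2).
R2 ← R2 − 4/3·R1.
R3 ← R3 + 5/3·R1.
R2 ← R2 / (2/5).
R1 ← R1 − 6/5·R2.
R3 ← R3 − 11/4·R2.
R3 ← R3 / (3787/96).
R1 ← R1 − 71/4·R3.
R2 ← R2 + 305/24·R3.
Reading off the reduced rows gives p = 2, q = -1, r = 4.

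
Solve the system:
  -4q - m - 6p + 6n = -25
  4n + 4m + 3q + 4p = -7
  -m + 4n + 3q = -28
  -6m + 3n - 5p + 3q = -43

m = 5, n = -5, p = -1, q = -1

Row-reduce the augmented matrix:
R1 ← R1 / (-1).
R2 ← R2 − 4·R1.
R3 ← R3 + 1·R1.
R4 ← R4 + 6·R1.
R2 ← R2 / (28).
R1 ← R1 + 6·R2.
R3 ← R3 + 2·R2.
R4 ← R4 + 33·R2.
R3 ← R3 / (32/7).
R1 ← R1 − 12/7·R3.
R2 ← R2 + 5/7·R3.
R4 ← R4 − 52/7·R3.
R4 ← R4 / (29/16).
R1 ← R1 + 17/16·R4.
R2 ← R2 − 31/64·R4.
R3 ← R3 − 85/64·R4.
Reading off the reduced rows gives m = 5, n = -5, p = -1, q = -1.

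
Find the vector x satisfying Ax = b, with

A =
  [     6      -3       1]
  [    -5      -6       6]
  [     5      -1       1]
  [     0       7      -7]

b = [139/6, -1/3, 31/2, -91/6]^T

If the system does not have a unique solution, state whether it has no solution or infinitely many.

x_1 = 8/3, x_2 = -5/2, x_3 = -1/3

Row-reduce the augmented matrix:
R1 ← R1 / (6).
R2 ← R2 + 5·R1.
R3 ← R3 − 5·R1.
R2 ← R2 / (-17/2).
R1 ← R1 + 1/2·R2.
R3 ← R3 − 3/2·R2.
R4 ← R4 − 7·R2.
R3 ← R3 / (70/51).
R1 ← R1 + 4/17·R3.
R2 ← R2 + 41/51·R3.
R4 ← R4 + 70/51·R3.
R4 reduces to 0 = 0, so the extra equation is consistent.
Reading off the reduced rows gives x_1 = 8/3, x_2 = -5/2, x_3 = -1/3.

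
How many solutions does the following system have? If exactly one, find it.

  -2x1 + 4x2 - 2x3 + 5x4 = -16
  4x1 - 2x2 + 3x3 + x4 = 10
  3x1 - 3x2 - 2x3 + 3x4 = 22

infinitely many solutions

Row-reduce:
R1 ← R1 / (-2).
R2 ← R2 − 4·R1.
R3 ← R3 − 3·R1.
R2 ← R2 / (6).
R1 ← R1 + 2·R2.
R3 ← R3 − 3·R2.
R3 ← R3 / (-9/2).
R1 ← R1 − 2/3·R3.
R2 ← R2 + 1/6·R3.
Rank is 3 with 4 unknowns, leaving x4 free.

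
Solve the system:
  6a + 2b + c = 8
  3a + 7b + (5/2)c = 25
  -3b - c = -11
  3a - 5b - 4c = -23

Row-reduce:
R1 ← R1 / (6).
R2 ← R2 − 3·R1.
R4 ← R4 − 3·R1.
R2 ← R2 / (6).
R1 ← R1 − 1/3·R2.
R3 ← R3 + 3·R2.
R4 ← R4 + 6·R2.
Swap R3 and R4.
R3 ← R3 / (-5/2).
R1 ← R1 − 1/18·R3.
R2 ← R2 − 1/3·R3.
Row 4 reduces to 0 = -1/2, a contradiction. The system is inconsistent.

no solution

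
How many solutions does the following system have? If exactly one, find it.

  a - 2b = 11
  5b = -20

Row-reduce the augmented matrix:
R2 ← R2 / (5).
R1 ← R1 + 2·R2.
Reading off the reduced rows gives a = 3, b = -4.

a = 3, b = -4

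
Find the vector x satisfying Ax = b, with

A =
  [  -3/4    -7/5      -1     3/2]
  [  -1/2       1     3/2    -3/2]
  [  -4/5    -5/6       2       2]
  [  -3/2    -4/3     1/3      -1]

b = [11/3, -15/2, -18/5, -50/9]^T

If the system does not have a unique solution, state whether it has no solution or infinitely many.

Row-reduce the augmented matrix:
R1 ← R1 / (-3/4).
R2 ← R2 + 1/2·R1.
R3 ← R3 + 4/5·R1.
R4 ← R4 + 3/2·R1.
R2 ← R2 / (29/15).
R1 ← R1 − 28/15·R2.
R3 ← R3 − 33/50·R2.
R4 ← R4 − 22/15·R2.
R3 ← R3 / (4049/1740).
R1 ← R1 + 22/29·R3.
R2 ← R2 − 65/58·R3.
R4 ← R4 − 20/29·R3.
R4 ← R4 / (-10021/4049).
R1 ← R1 − 3330/4049·R4.
R2 ← R2 + 7680/4049·R4.
R3 ← R3 − 2181/4049·R4.
Reading off the reduced rows gives x_1 = 2, x_2 = 0, x_3 = -8/3, x_4 = 5/3.

x_1 = 2, x_2 = 0, x_3 = -8/3, x_4 = 5/3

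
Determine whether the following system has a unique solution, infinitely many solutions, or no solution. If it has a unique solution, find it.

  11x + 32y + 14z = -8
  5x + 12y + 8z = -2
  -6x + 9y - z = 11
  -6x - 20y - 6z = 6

x = -2, y = 0, z = 1

Row-reduce the augmented matrix:
R1 ← R1 / (11).
R2 ← R2 − 5·R1.
R3 ← R3 + 6·R1.
R4 ← R4 + 6·R1.
R2 ← R2 / (-28/11).
R1 ← R1 − 32/11·R2.
R3 ← R3 − 291/11·R2.
R4 ← R4 + 28/11·R2.
R3 ← R3 / (331/14).
R1 ← R1 − 22/7·R3.
R2 ← R2 + 9/14·R3.
R4 reduces to 0 = 0, so the extra equation is consistent.
Reading off the reduced rows gives x = -2, y = 0, z = 1.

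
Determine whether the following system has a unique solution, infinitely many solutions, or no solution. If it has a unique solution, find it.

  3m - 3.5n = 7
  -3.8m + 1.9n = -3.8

m = 0, n = -2

Row-reduce the augmented matrix:
R1 ← R1 / (3).
R2 ← R2 + 19/5·R1.
R2 ← R2 / (-38/15).
R1 ← R1 + 7/6·R2.
Reading off the reduced rows gives m = 0, n = -2.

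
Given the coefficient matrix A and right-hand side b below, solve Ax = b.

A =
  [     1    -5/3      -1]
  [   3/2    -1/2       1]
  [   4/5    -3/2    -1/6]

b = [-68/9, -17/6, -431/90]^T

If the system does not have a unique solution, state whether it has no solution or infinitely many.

Row-reduce the augmented matrix:
R2 ← R2 − 3/2·R1.
R3 ← R3 − 4/5·R1.
R2 ← R2 / (2).
R1 ← R1 + 5/3·R2.
R3 ← R3 + 1/6·R2.
R3 ← R3 / (101/120).
R1 ← R1 − 13/12·R3.
R2 ← R2 − 5/4·R3.
Reading off the reduced rows gives x_1 = -3, x_2 = 4/3, x_3 = 7/3.

x_1 = -3, x_2 = 4/3, x_3 = 7/3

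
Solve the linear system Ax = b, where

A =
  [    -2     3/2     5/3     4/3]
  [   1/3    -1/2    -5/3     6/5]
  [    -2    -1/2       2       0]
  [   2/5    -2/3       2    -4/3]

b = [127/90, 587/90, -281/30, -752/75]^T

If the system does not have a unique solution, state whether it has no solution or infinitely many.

x_1 = 8/5, x_2 = 3, x_3 = -7/3, x_4 = 3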